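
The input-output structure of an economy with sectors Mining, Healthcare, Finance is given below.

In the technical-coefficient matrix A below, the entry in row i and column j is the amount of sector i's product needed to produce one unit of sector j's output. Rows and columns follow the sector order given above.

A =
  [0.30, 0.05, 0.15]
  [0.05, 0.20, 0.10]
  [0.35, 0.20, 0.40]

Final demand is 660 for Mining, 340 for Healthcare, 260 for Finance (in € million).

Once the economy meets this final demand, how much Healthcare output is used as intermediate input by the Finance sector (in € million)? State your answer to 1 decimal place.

z_HF = 141.7

I − A =
  [   0.70    -0.05    -0.15]
  [  -0.05     0.80    -0.10]
  [  -0.35    -0.20     0.60]
Cofactors of I−A, C_ij = (−1)^(i+j)·(minor ij) (rows/columns in the sector order above):
  C_11 = (0.80)(0.60) − (-0.10)(-0.20) = 0.4600
  C_12 = −[(-0.05)(0.60) − (-0.10)(-0.35)] = 0.0650
  C_13 = (-0.05)(-0.20) − (0.80)(-0.35) = 0.2900
  C_21 = −[(-0.05)(0.60) − (-0.15)(-0.20)] = 0.0600
  C_22 = (0.70)(0.60) − (-0.15)(-0.35) = 0.3675
  C_23 = −[(0.70)(-0.20) − (-0.05)(-0.35)] = 0.1575
  C_31 = (-0.05)(-0.10) − (-0.15)(0.80) = 0.1250
  C_32 = −[(0.70)(-0.10) − (-0.15)(-0.05)] = 0.0775
  C_33 = (0.70)(0.80) − (-0.05)(-0.05) = 0.5575
det(I−A) = Σ_j (I−A)_1j·C_1j = (0.70)(0.4600) + (-0.05)(0.0650) + (-0.15)(0.2900) = 0.27525
adj(I−A) = Cᵀ =
  [ 0.4600   0.0600   0.1250]
  [ 0.0650   0.3675   0.0775]
  [ 0.2900   0.1575   0.5575]
(I − A)⁻¹ = adj(I−A) / det(I−A) ≈
  [   1.6712     0.2180     0.4541]
  [   0.2361     1.3351     0.2816]
  [   1.0536     0.5722     2.0254]
First solve x = (I − A)⁻¹ d = adj(I−A)·d / det(I−A); in particular x_F = (0.2900·660 + 0.1575·340 + 0.5575·260) / 0.27525 = 389.90 / 0.27525 ≈ 1416.530.
Intermediate flow from H to F: z_HF = a_HF · x_F = 0.10 × 389.90 / 0.27525 = 38.99 / 0.27525 ≈ 141.7.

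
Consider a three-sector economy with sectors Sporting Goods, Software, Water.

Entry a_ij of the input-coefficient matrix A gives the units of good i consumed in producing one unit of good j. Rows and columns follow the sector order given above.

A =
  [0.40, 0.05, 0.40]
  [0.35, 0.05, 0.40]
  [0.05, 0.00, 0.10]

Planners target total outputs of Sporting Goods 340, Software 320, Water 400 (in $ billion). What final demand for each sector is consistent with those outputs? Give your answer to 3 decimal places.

I − A =
  [   0.60    -0.05    -0.40]
  [  -0.35     0.95    -0.40]
  [  -0.05     0.00     0.90]
d = (I − A) x:
  d_1 = (+0.60)·340 + (-0.05)·320 + (-0.40)·400 = 28.000
  d_2 = (-0.35)·340 + (+0.95)·320 + (-0.40)·400 = 25.000
  d_3 = (-0.05)·340 + (+0.00)·320 + (+0.90)·400 = 343.000

d_1 = 28.000, d_2 = 25.000, d_3 = 343.000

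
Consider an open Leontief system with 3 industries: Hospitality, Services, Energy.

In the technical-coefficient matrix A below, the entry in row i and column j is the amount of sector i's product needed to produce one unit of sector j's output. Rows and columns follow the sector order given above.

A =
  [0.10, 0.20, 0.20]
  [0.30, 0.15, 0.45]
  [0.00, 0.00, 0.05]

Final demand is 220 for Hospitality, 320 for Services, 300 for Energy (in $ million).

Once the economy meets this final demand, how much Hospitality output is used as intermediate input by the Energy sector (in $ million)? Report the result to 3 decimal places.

z_13 = 63.158

I − A =
  [   0.90    -0.20    -0.20]
  [  -0.30     0.85    -0.45]
  [   0.00     0.00     0.95]
Cofactors of I−A, C_ij = (−1)^(i+j)·(minor ij) (rows/columns in the sector order above):
  C_11 = (0.85)(0.95) − (-0.45)(0.00) = 0.8075
  C_12 = −[(-0.30)(0.95) − (-0.45)(0.00)] = 0.2850
  C_13 = (-0.30)(0.00) − (0.85)(0.00) = 0.0000
  C_21 = −[(-0.20)(0.95) − (-0.20)(0.00)] = 0.1900
  C_22 = (0.90)(0.95) − (-0.20)(0.00) = 0.8550
  C_23 = −[(0.90)(0.00) − (-0.20)(0.00)] = 0.0000
  C_31 = (-0.20)(-0.45) − (-0.20)(0.85) = 0.2600
  C_32 = −[(0.90)(-0.45) − (-0.20)(-0.30)] = 0.4650
  C_33 = (0.90)(0.85) − (-0.20)(-0.30) = 0.7050
det(I−A) = Σ_j (I−A)_1j·C_1j = (0.90)(0.8075) + (-0.20)(0.2850) + (-0.20)(0.0000) = 0.66975
adj(I−A) = Cᵀ =
  [ 0.8075   0.1900   0.2600]
  [ 0.2850   0.8550   0.4650]
  [ 0.0000   0.0000   0.7050]
(I − A)⁻¹ = adj(I−A) / det(I−A) ≈
  [   1.2057     0.2837     0.3882]
  [   0.4255     1.2766     0.6943]
  [   0.0000     0.0000     1.0526]
First solve x = (I − A)⁻¹ d = adj(I−A)·d / det(I−A); in particular x_3 = (0.0000·220 + 0.0000·320 + 0.7050·300) / 0.66975 = 211.50 / 0.66975 ≈ 315.78947.
Intermediate flow from 1 to 3: z_13 = a_13 · x_3 = 0.20 × 211.50 / 0.66975 = 42.30 / 0.66975 ≈ 63.158.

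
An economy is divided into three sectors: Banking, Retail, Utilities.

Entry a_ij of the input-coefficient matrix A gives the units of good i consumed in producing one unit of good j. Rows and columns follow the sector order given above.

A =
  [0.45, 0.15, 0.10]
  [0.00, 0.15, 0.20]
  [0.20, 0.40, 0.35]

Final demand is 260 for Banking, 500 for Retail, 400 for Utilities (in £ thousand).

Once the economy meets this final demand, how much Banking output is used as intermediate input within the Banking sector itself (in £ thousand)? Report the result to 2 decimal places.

I − A =
  [   0.55    -0.15    -0.10]
  [   0.00     0.85    -0.20]
  [  -0.20    -0.40     0.65]
Cofactors of I−A, C_ij = (−1)^(i+j)·(minor ij) (rows/columns in the sector order above):
  C_11 = (0.85)(0.65) − (-0.20)(-0.40) = 0.4725
  C_12 = −[(0.00)(0.65) − (-0.20)(-0.20)] = 0.0400
  C_13 = (0.00)(-0.40) − (0.85)(-0.20) = 0.1700
  C_21 = −[(-0.15)(0.65) − (-0.10)(-0.40)] = 0.1375
  C_22 = (0.55)(0.65) − (-0.10)(-0.20) = 0.3375
  C_23 = −[(0.55)(-0.40) − (-0.15)(-0.20)] = 0.2500
  C_31 = (-0.15)(-0.20) − (-0.10)(0.85) = 0.1150
  C_32 = −[(0.55)(-0.20) − (-0.10)(0.00)] = 0.1100
  C_33 = (0.55)(0.85) − (-0.15)(0.00) = 0.4675
det(I−A) = Σ_j (I−A)_1j·C_1j = (0.55)(0.4725) + (-0.15)(0.0400) + (-0.10)(0.1700) = 0.236875
adj(I−A) = Cᵀ =
  [ 0.4725   0.1375   0.1150]
  [ 0.0400   0.3375   0.1100]
  [ 0.1700   0.2500   0.4675]
(I − A)⁻¹ = adj(I−A) / det(I−A) ≈
  [   1.9947     0.5805     0.4855]
  [   0.1689     1.4248     0.4644]
  [   0.7177     1.0554     1.9736]
First solve x = (I − A)⁻¹ d = adj(I−A)·d / det(I−A); in particular x_B = (0.4725·260 + 0.1375·500 + 0.1150·400) / 0.236875 = 237.60 / 0.236875 ≈ 1003.0607.
Intermediate flow from B to B: z_BB = a_BB · x_B = 0.45 × 237.60 / 0.236875 = 106.92 / 0.236875 ≈ 451.38.

z_BB = 451.38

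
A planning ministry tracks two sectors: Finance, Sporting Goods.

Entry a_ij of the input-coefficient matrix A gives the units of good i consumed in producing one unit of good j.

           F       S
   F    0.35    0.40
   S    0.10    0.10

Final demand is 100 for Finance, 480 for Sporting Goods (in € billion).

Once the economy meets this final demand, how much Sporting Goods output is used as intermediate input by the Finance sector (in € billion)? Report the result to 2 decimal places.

I − A =
  [   0.65    -0.40]
  [  -0.10     0.90]
det(I−A) = (0.65)(0.90) − (-0.40)(-0.10) = 0.5450
adj(I−A) = [[0.90, 0.40], [0.10, 0.65]]
(I − A)⁻¹ = adj(I−A) / det(I−A) ≈
  [   1.6514     0.7339]
  [   0.1835     1.1927]
First solve x = (I − A)⁻¹ d = adj(I−A)·d / det(I−A); in particular x_F = (0.90·100 + 0.40·480) / 0.5450 = 282.00 / 0.5450 ≈ 517.4312.
Intermediate flow from S to F: z_SF = a_SF · x_F = 0.10 × 282.00 / 0.5450 = 28.20 / 0.5450 ≈ 51.74.

z_SF = 51.74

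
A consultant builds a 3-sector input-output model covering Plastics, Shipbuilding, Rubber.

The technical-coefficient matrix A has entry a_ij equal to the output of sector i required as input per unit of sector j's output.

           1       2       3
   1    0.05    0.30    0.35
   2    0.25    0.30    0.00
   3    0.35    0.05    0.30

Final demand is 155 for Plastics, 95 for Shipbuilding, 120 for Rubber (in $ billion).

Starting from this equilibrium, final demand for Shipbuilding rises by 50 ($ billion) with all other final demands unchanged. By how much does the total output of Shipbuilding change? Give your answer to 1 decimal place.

Δx_2 = 84.0

I − A =
  [   0.95    -0.30    -0.35]
  [  -0.25     0.70     0.00]
  [  -0.35    -0.05     0.70]
Cofactors of I−A, C_ij = (−1)^(i+j)·(minor ij) (rows/columns in the sector order above):
  C_11 = (0.70)(0.70) − (0.00)(-0.05) = 0.4900
  C_12 = −[(-0.25)(0.70) − (0.00)(-0.35)] = 0.1750
  C_13 = (-0.25)(-0.05) − (0.70)(-0.35) = 0.2575
  C_21 = −[(-0.30)(0.70) − (-0.35)(-0.05)] = 0.2275
  C_22 = (0.95)(0.70) − (-0.35)(-0.35) = 0.5425
  C_23 = −[(0.95)(-0.05) − (-0.30)(-0.35)] = 0.1525
  C_31 = (-0.30)(0.00) − (-0.35)(0.70) = 0.2450
  C_32 = −[(0.95)(0.00) − (-0.35)(-0.25)] = 0.0875
  C_33 = (0.95)(0.70) − (-0.30)(-0.25) = 0.5900
det(I−A) = Σ_j (I−A)_1j·C_1j = (0.95)(0.4900) + (-0.30)(0.1750) + (-0.35)(0.2575) = 0.322875
adj(I−A) = Cᵀ =
  [ 0.4900   0.2275   0.2450]
  [ 0.1750   0.5425   0.0875]
  [ 0.2575   0.1525   0.5900]
(I − A)⁻¹ = adj(I−A) / det(I−A) ≈
  [   1.5176     0.7046     0.7588]
  [   0.5420     1.6802     0.2710]
  [   0.7975     0.4723     1.8273]
Δx = (I − A)⁻¹ Δd with Δd having +50 in the Shipbuilding component and 0 elsewhere.
So Δx_2 = L_22 · (+50), where L_22 = adj(I−A)_22 / det(I−A) = 0.5425 / 0.322875.
Δx_2 = 0.5425 × (+50) / 0.322875 = 27.125 / 0.322875 ≈ 84.0.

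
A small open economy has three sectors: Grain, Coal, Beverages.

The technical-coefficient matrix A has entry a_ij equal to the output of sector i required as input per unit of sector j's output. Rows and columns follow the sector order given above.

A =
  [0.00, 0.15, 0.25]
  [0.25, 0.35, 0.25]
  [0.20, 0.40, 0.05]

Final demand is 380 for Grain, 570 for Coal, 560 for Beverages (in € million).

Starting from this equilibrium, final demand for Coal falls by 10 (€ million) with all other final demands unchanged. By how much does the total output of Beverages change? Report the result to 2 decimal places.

Δx_B = -10.31

I − A =
  [   1.00    -0.15    -0.25]
  [  -0.25     0.65    -0.25]
  [  -0.20    -0.40     0.95]
Cofactors of I−A, C_ij = (−1)^(i+j)·(minor ij) (rows/columns in the sector order above):
  C_11 = (0.65)(0.95) − (-0.25)(-0.40) = 0.5175
  C_12 = −[(-0.25)(0.95) − (-0.25)(-0.20)] = 0.2875
  C_13 = (-0.25)(-0.40) − (0.65)(-0.20) = 0.2300
  C_21 = −[(-0.15)(0.95) − (-0.25)(-0.40)] = 0.2425
  C_22 = (1.00)(0.95) − (-0.25)(-0.20) = 0.9000
  C_23 = −[(1.00)(-0.40) − (-0.15)(-0.20)] = 0.4300
  C_31 = (-0.15)(-0.25) − (-0.25)(0.65) = 0.2000
  C_32 = −[(1.00)(-0.25) − (-0.25)(-0.25)] = 0.3125
  C_33 = (1.00)(0.65) − (-0.15)(-0.25) = 0.6125
det(I−A) = Σ_j (I−A)_1j·C_1j = (1.00)(0.5175) + (-0.15)(0.2875) + (-0.25)(0.2300) = 0.416875
adj(I−A) = Cᵀ =
  [ 0.5175   0.2425   0.2000]
  [ 0.2875   0.9000   0.3125]
  [ 0.2300   0.4300   0.6125]
(I − A)⁻¹ = adj(I−A) / det(I−A) ≈
  [   1.2414     0.5817     0.4798]
  [   0.6897     2.1589     0.7496]
  [   0.5517     1.0315     1.4693]
Δx = (I − A)⁻¹ Δd with Δd having -10 in the Coal component and 0 elsewhere.
So Δx_B = L_BC · (-10), where L_BC = adj(I−A)_BC / det(I−A) = 0.4300 / 0.416875.
Δx_B = 0.4300 × (-10) / 0.416875 = -4.30 / 0.416875 ≈ -10.31.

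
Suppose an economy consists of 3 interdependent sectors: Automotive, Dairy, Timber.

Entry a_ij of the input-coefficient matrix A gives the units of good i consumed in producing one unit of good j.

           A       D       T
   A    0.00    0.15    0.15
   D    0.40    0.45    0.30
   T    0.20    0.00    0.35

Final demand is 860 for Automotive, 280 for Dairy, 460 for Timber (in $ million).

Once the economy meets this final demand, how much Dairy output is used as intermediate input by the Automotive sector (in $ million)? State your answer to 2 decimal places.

z_DA = 537.06

I − A =
  [   1.00    -0.15    -0.15]
  [  -0.40     0.55    -0.30]
  [  -0.20     0.00     0.65]
Cofactors of I−A, C_ij = (−1)^(i+j)·(minor ij) (rows/columns in the sector order above):
  C_11 = (0.55)(0.65) − (-0.30)(0.00) = 0.3575
  C_12 = −[(-0.40)(0.65) − (-0.30)(-0.20)] = 0.3200
  C_13 = (-0.40)(0.00) − (0.55)(-0.20) = 0.1100
  C_21 = −[(-0.15)(0.65) − (-0.15)(0.00)] = 0.0975
  C_22 = (1.00)(0.65) − (-0.15)(-0.20) = 0.6200
  C_23 = −[(1.00)(0.00) − (-0.15)(-0.20)] = 0.0300
  C_31 = (-0.15)(-0.30) − (-0.15)(0.55) = 0.1275
  C_32 = −[(1.00)(-0.30) − (-0.15)(-0.40)] = 0.3600
  C_33 = (1.00)(0.55) − (-0.15)(-0.40) = 0.4900
det(I−A) = Σ_j (I−A)_1j·C_1j = (1.00)(0.3575) + (-0.15)(0.3200) + (-0.15)(0.1100) = 0.2930
adj(I−A) = Cᵀ =
  [ 0.3575   0.0975   0.1275]
  [ 0.3200   0.6200   0.3600]
  [ 0.1100   0.0300   0.4900]
(I − A)⁻¹ = adj(I−A) / det(I−A) ≈
  [   1.2201     0.3328     0.4352]
  [   1.0922     2.1160     1.2287]
  [   0.3754     0.1024     1.6724]
First solve x = (I − A)⁻¹ d = adj(I−A)·d / det(I−A); in particular x_A = (0.3575·860 + 0.0975·280 + 0.1275·460) / 0.2930 = 393.40 / 0.2930 ≈ 1342.6621.
Intermediate flow from D to A: z_DA = a_DA · x_A = 0.40 × 393.40 / 0.2930 = 157.36 / 0.2930 ≈ 537.06.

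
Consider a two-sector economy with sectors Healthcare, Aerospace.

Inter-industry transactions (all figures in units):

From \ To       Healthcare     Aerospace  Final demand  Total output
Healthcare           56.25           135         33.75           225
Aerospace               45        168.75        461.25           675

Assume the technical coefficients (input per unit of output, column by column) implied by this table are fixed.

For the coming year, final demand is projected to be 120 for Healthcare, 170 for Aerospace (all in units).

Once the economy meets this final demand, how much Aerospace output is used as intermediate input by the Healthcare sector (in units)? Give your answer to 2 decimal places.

z_21 = 47.46

Technical coefficients a_ij = z_ij / X_j:
  a_11 = 56.25/225 = 0.25, a_21 = 45/225 = 0.20
  a_12 = 135/675 = 0.20, a_22 = 168.75/675 = 0.25
I − A =
  [   0.75    -0.20]
  [  -0.20     0.75]
det(I−A) = (0.75)(0.75) − (-0.20)(-0.20) = 0.5225
adj(I−A) = [[0.75, 0.20], [0.20, 0.75]]
(I − A)⁻¹ = adj(I−A) / det(I−A) ≈
  [   1.4354     0.3828]
  [   0.3828     1.4354]
First solve x = (I − A)⁻¹ d = adj(I−A)·d / det(I−A); in particular x_1 = (0.75·120 + 0.20·170) / 0.5225 = 124.00 / 0.5225 ≈ 237.3206.
Intermediate flow from 2 to 1: z_21 = a_21 · x_1 = 0.20 × 124.00 / 0.5225 = 24.80 / 0.5225 ≈ 47.46.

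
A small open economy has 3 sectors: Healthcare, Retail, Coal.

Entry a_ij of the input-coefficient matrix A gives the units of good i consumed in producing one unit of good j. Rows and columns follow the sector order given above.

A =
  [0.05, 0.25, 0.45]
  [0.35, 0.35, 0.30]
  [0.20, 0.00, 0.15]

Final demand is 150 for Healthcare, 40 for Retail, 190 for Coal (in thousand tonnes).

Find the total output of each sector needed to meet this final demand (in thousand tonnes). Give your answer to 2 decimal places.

x_H = 427.59, x_R = 441.38, x_C = 324.14

I − A =
  [   0.95    -0.25    -0.45]
  [  -0.35     0.65    -0.30]
  [  -0.20     0.00     0.85]
Cofactors of I−A, C_ij = (−1)^(i+j)·(minor ij) (rows/columns in the sector order above):
  C_11 = (0.65)(0.85) − (-0.30)(0.00) = 0.5525
  C_12 = −[(-0.35)(0.85) − (-0.30)(-0.20)] = 0.3575
  C_13 = (-0.35)(0.00) − (0.65)(-0.20) = 0.1300
  C_21 = −[(-0.25)(0.85) − (-0.45)(0.00)] = 0.2125
  C_22 = (0.95)(0.85) − (-0.45)(-0.20) = 0.7175
  C_23 = −[(0.95)(0.00) − (-0.25)(-0.20)] = 0.0500
  C_31 = (-0.25)(-0.30) − (-0.45)(0.65) = 0.3675
  C_32 = −[(0.95)(-0.30) − (-0.45)(-0.35)] = 0.4425
  C_33 = (0.95)(0.65) − (-0.25)(-0.35) = 0.5300
det(I−A) = Σ_j (I−A)_1j·C_1j = (0.95)(0.5525) + (-0.25)(0.3575) + (-0.45)(0.1300) = 0.3770
adj(I−A) = Cᵀ =
  [ 0.5525   0.2125   0.3675]
  [ 0.3575   0.7175   0.4425]
  [ 0.1300   0.0500   0.5300]
(I − A)⁻¹ = adj(I−A) / det(I−A) ≈
  [   1.4655     0.5637     0.9748]
  [   0.9483     1.9032     1.1737]
  [   0.3448     0.1326     1.4058]
x = (I − A)⁻¹ d = adj(I−A)·d / det(I−A), with det(I−A) = 0.3770:
  x_H = (0.5525·150 + 0.2125·40 + 0.3675·190) / 0.3770 = 161.20 / 0.3770 ≈ 427.59
  x_R = (0.3575·150 + 0.7175·40 + 0.4425·190) / 0.3770 = 166.40 / 0.3770 ≈ 441.38
  x_C = (0.1300·150 + 0.0500·40 + 0.5300·190) / 0.3770 = 122.20 / 0.3770 ≈ 324.14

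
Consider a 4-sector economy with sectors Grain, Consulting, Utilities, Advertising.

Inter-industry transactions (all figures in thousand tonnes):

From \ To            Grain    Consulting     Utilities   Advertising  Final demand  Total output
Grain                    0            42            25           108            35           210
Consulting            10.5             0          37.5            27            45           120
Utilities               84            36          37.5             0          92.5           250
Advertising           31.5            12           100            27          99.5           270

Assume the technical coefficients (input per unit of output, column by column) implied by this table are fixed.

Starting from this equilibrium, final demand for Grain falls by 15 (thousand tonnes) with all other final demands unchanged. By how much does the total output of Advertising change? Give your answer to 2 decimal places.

Δx_4 = -8.81

Technical coefficients a_ij = z_ij / X_j:
  a_11 = 0/210 = 0.00, a_21 = 10.5/210 = 0.05, a_31 = 84/210 = 0.40, a_41 = 31.5/210 = 0.15
  a_12 = 42/120 = 0.35, a_22 = 0/120 = 0.00, a_32 = 36/120 = 0.30, a_42 = 12/120 = 0.10
  a_13 = 25/250 = 0.10, a_23 = 37.5/250 = 0.15, a_33 = 37.5/250 = 0.15, a_43 = 100/250 = 0.40
  a_14 = 108/270 = 0.40, a_24 = 27/270 = 0.10, a_34 = 0/270 = 0.00, a_44 = 27/270 = 0.10
I − A =
  [   1.00    -0.35    -0.10    -0.40]
  [  -0.05     1.00    -0.15    -0.10]
  [  -0.40    -0.30     0.85     0.00]
  [  -0.15    -0.10    -0.40     0.90]
Compute the cofactors C_ij = (−1)^(i+j)·(3×3 minor ij) of I−A; the adjugate is their transpose:
adj(I−A) = Cᵀ =
  [ 0.704000   0.376750   0.316250   0.354750]
  [ 0.121000   0.614000   0.180000   0.122000]
  [ 0.374000   0.394000   0.807000   0.210000]
  [ 0.297000   0.306125   0.431375   0.727625]
det(I−A) = Σ_j (I−A)_1j·C_1j = (1.00)(0.704000) + (-0.35)(0.121000) + (-0.10)(0.374000) + (-0.40)(0.297000) = 0.50545
(I − A)⁻¹ = adj(I−A) / det(I−A) ≈
  [   1.3928     0.7454     0.6257     0.7018]
  [   0.2394     1.2148     0.3561     0.2414]
  [   0.7399     0.7795     1.5966     0.4155]
  [   0.5876     0.6056     0.8534     1.4396]
Δx = (I − A)⁻¹ Δd with Δd having -15 in the Grain component and 0 elsewhere.
So Δx_4 = L_41 · (-15), where L_41 = adj(I−A)_41 / det(I−A) = 0.297000 / 0.50545.
Δx_4 = 0.297000 × (-15) / 0.50545 = -4.455 / 0.50545 ≈ -8.81.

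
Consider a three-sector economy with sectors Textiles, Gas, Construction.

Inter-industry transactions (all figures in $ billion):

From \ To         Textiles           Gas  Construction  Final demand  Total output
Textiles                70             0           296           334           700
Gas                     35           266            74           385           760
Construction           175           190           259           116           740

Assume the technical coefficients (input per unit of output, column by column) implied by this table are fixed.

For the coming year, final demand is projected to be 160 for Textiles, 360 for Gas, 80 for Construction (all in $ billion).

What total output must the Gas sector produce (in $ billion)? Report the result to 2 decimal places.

x_G = 669.33

Technical coefficients a_ij = z_ij / X_j:
  a_TT = 70/700 = 0.10, a_GT = 35/700 = 0.05, a_CT = 175/700 = 0.25
  a_TG = 0/760 = 0.00, a_GG = 266/760 = 0.35, a_CG = 190/760 = 0.25
  a_TC = 296/740 = 0.40, a_GC = 74/740 = 0.10, a_CC = 259/740 = 0.35
I − A =
  [   0.90     0.00    -0.40]
  [  -0.05     0.65    -0.10]
  [  -0.25    -0.25     0.65]
Cofactors of I−A, C_ij = (−1)^(i+j)·(minor ij) (rows/columns in the sector order above):
  C_11 = (0.65)(0.65) − (-0.10)(-0.25) = 0.3975
  C_12 = −[(-0.05)(0.65) − (-0.10)(-0.25)] = 0.0575
  C_13 = (-0.05)(-0.25) − (0.65)(-0.25) = 0.1750
  C_21 = −[(0.00)(0.65) − (-0.40)(-0.25)] = 0.1000
  C_22 = (0.90)(0.65) − (-0.40)(-0.25) = 0.4850
  C_23 = −[(0.90)(-0.25) − (0.00)(-0.25)] = 0.2250
  C_31 = (0.00)(-0.10) − (-0.40)(0.65) = 0.2600
  C_32 = −[(0.90)(-0.10) − (-0.40)(-0.05)] = 0.1100
  C_33 = (0.90)(0.65) − (0.00)(-0.05) = 0.5850
det(I−A) = Σ_j (I−A)_1j·C_1j = (0.90)(0.3975) + (0.00)(0.0575) + (-0.40)(0.1750) = 0.28775
adj(I−A) = Cᵀ =
  [ 0.3975   0.1000   0.2600]
  [ 0.0575   0.4850   0.1100]
  [ 0.1750   0.2250   0.5850]
(I − A)⁻¹ = adj(I−A) / det(I−A) ≈
  [   1.3814     0.3475     0.9036]
  [   0.1998     1.6855     0.3823]
  [   0.6082     0.7819     2.0330]
x = (I − A)⁻¹ d = adj(I−A)·d / det(I−A), with det(I−A) = 0.28775:
  x_T = (0.3975·160 + 0.1000·360 + 0.2600·80) / 0.28775 = 120.40 / 0.28775 ≈ 418.42
  x_G = (0.0575·160 + 0.4850·360 + 0.1100·80) / 0.28775 = 192.60 / 0.28775 ≈ 669.33
  x_C = (0.1750·160 + 0.2250·360 + 0.5850·80) / 0.28775 = 155.80 / 0.28775 ≈ 541.44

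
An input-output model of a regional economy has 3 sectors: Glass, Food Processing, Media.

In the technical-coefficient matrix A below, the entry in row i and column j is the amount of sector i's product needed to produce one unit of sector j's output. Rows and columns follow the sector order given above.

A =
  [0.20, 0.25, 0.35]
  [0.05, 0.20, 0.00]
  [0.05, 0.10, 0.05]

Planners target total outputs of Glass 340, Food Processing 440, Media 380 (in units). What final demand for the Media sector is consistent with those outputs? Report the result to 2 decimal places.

d_3 = 300.00

I − A =
  [   0.80    -0.25    -0.35]
  [  -0.05     0.80     0.00]
  [  -0.05    -0.10     0.95]
d = (I − A) x:
  d_1 = (+0.80)·340 + (-0.25)·440 + (-0.35)·380 = 29.00
  d_2 = (-0.05)·340 + (+0.80)·440 + (+0.00)·380 = 335.00
  d_3 = (-0.05)·340 + (-0.10)·440 + (+0.95)·380 = 300.00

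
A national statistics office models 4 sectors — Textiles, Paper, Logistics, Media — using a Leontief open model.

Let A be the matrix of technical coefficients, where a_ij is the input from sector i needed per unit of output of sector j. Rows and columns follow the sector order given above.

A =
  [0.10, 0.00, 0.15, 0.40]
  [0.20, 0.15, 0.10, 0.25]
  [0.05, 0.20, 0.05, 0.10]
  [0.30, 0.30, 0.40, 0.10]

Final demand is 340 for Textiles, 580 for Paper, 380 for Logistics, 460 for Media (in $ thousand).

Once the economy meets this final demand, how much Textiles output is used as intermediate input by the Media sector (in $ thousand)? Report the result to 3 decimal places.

I − A =
  [   0.90     0.00    -0.15    -0.40]
  [  -0.20     0.85    -0.10    -0.25]
  [  -0.05    -0.20     0.95    -0.10]
  [  -0.30    -0.30    -0.40     0.90]
Compute the cofactors C_ij = (−1)^(i+j)·(3×3 minor ij) of I−A; the adjugate is their transpose:
adj(I−A) = Cᵀ =
  [ 0.580500   0.177500   0.251500   0.335250]
  [ 0.246750   0.600250   0.229250   0.301875]
  [ 0.117000   0.171000   0.495000   0.154500]
  [ 0.327750   0.335250   0.380250   0.696375]
det(I−A) = Σ_j (I−A)_1j·C_1j = (0.90)(0.580500) + (0.00)(0.246750) + (-0.15)(0.117000) + (-0.40)(0.327750) = 0.3738
(I − A)⁻¹ = adj(I−A) / det(I−A) ≈
  [   1.5530     0.4749     0.6728     0.8969]
  [   0.6601     1.6058     0.6133     0.8076]
  [   0.3130     0.4575     1.3242     0.4133]
  [   0.8768     0.8969     1.0173     1.8630]
First solve x = (I − A)⁻¹ d = adj(I−A)·d / det(I−A); in particular x_4 = (0.327750·340 + 0.335250·580 + 0.380250·380 + 0.696375·460) / 0.3738 = 770.7075 / 0.3738 ≈ 2061.81782.
Intermediate flow from 1 to 4: z_14 = a_14 · x_4 = 0.40 × 770.7075 / 0.3738 = 308.283 / 0.3738 ≈ 824.727.

z_14 = 824.727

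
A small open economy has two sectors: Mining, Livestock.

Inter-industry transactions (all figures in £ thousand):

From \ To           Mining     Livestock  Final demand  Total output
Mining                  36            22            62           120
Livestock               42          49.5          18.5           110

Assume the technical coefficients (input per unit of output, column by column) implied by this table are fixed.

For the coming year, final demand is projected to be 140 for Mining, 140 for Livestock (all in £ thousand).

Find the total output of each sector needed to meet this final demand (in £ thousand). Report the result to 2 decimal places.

x_1 = 333.33, x_2 = 466.67

Technical coefficients a_ij = z_ij / X_j:
  a_11 = 36/120 = 0.30, a_21 = 42/120 = 0.35
  a_12 = 22/110 = 0.20, a_22 = 49.5/110 = 0.45
I − A =
  [   0.70    -0.20]
  [  -0.35     0.55]
det(I−A) = (0.70)(0.55) − (-0.20)(-0.35) = 0.3150
adj(I−A) = [[0.55, 0.20], [0.35, 0.70]]
(I − A)⁻¹ = adj(I−A) / det(I−A) ≈
  [   1.7460     0.6349]
  [   1.1111     2.2222]
x = (I − A)⁻¹ d = adj(I−A)·d / det(I−A), with det(I−A) = 0.3150:
  x_1 = (0.55·140 + 0.20·140) / 0.3150 = 105.00 / 0.3150 ≈ 333.33
  x_2 = (0.35·140 + 0.70·140) / 0.3150 = 147.00 / 0.3150 ≈ 466.67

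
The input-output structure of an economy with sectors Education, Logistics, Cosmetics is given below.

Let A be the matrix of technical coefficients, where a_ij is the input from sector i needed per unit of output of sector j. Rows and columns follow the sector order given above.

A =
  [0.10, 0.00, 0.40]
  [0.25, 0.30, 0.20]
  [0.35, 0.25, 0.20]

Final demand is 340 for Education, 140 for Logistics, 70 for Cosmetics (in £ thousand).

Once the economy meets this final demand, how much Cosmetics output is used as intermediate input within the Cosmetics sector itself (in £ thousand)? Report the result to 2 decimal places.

z_33 = 107.23

I − A =
  [   0.90     0.00    -0.40]
  [  -0.25     0.70    -0.20]
  [  -0.35    -0.25     0.80]
Cofactors of I−A, C_ij = (−1)^(i+j)·(minor ij) (rows/columns in the sector order above):
  C_11 = (0.70)(0.80) − (-0.20)(-0.25) = 0.5100
  C_12 = −[(-0.25)(0.80) − (-0.20)(-0.35)] = 0.2700
  C_13 = (-0.25)(-0.25) − (0.70)(-0.35) = 0.3075
  C_21 = −[(0.00)(0.80) − (-0.40)(-0.25)] = 0.1000
  C_22 = (0.90)(0.80) − (-0.40)(-0.35) = 0.5800
  C_23 = −[(0.90)(-0.25) − (0.00)(-0.35)] = 0.2250
  C_31 = (0.00)(-0.20) − (-0.40)(0.70) = 0.2800
  C_32 = −[(0.90)(-0.20) − (-0.40)(-0.25)] = 0.2800
  C_33 = (0.90)(0.70) − (0.00)(-0.25) = 0.6300
det(I−A) = Σ_j (I−A)_1j·C_1j = (0.90)(0.5100) + (0.00)(0.2700) + (-0.40)(0.3075) = 0.3360
adj(I−A) = Cᵀ =
  [ 0.5100   0.1000   0.2800]
  [ 0.2700   0.5800   0.2800]
  [ 0.3075   0.2250   0.6300]
(I − A)⁻¹ = adj(I−A) / det(I−A) ≈
  [   1.5179     0.2976     0.8333]
  [   0.8036     1.7262     0.8333]
  [   0.9152     0.6696     1.8750]
First solve x = (I − A)⁻¹ d = adj(I−A)·d / det(I−A); in particular x_3 = (0.3075·340 + 0.2250·140 + 0.6300·70) / 0.3360 = 180.15 / 0.3360 ≈ 536.1607.
Intermediate flow from 3 to 3: z_33 = a_33 · x_3 = 0.20 × 180.15 / 0.3360 = 36.03 / 0.3360 ≈ 107.23.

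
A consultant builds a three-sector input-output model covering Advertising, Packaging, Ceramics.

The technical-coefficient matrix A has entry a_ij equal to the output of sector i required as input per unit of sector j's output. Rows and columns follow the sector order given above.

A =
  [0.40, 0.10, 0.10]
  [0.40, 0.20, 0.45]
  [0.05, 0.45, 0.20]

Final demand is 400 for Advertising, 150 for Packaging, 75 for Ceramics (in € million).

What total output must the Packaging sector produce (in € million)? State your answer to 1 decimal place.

x_2 = 1122.4

I − A =
  [   0.60    -0.10    -0.10]
  [  -0.40     0.80    -0.45]
  [  -0.05    -0.45     0.80]
Cofactors of I−A, C_ij = (−1)^(i+j)·(minor ij) (rows/columns in the sector order above):
  C_11 = (0.80)(0.80) − (-0.45)(-0.45) = 0.4375
  C_12 = −[(-0.40)(0.80) − (-0.45)(-0.05)] = 0.3425
  C_13 = (-0.40)(-0.45) − (0.80)(-0.05) = 0.2200
  C_21 = −[(-0.10)(0.80) − (-0.10)(-0.45)] = 0.1250
  C_22 = (0.60)(0.80) − (-0.10)(-0.05) = 0.4750
  C_23 = −[(0.60)(-0.45) − (-0.10)(-0.05)] = 0.2750
  C_31 = (-0.10)(-0.45) − (-0.10)(0.80) = 0.1250
  C_32 = −[(0.60)(-0.45) − (-0.10)(-0.40)] = 0.3100
  C_33 = (0.60)(0.80) − (-0.10)(-0.40) = 0.4400
det(I−A) = Σ_j (I−A)_1j·C_1j = (0.60)(0.4375) + (-0.10)(0.3425) + (-0.10)(0.2200) = 0.20625
adj(I−A) = Cᵀ =
  [ 0.4375   0.1250   0.1250]
  [ 0.3425   0.4750   0.3100]
  [ 0.2200   0.2750   0.4400]
(I − A)⁻¹ = adj(I−A) / det(I−A) ≈
  [   2.1212     0.6061     0.6061]
  [   1.6606     2.3030     1.5030]
  [   1.0667     1.3333     2.1333]
x = (I − A)⁻¹ d = adj(I−A)·d / det(I−A), with det(I−A) = 0.20625:
  x_1 = (0.4375·400 + 0.1250·150 + 0.1250·75) / 0.20625 = 203.125 / 0.20625 ≈ 984.8
  x_2 = (0.3425·400 + 0.4750·150 + 0.3100·75) / 0.20625 = 231.50 / 0.20625 ≈ 1122.4
  x_3 = (0.2200·400 + 0.2750·150 + 0.4400·75) / 0.20625 = 162.25 / 0.20625 ≈ 786.7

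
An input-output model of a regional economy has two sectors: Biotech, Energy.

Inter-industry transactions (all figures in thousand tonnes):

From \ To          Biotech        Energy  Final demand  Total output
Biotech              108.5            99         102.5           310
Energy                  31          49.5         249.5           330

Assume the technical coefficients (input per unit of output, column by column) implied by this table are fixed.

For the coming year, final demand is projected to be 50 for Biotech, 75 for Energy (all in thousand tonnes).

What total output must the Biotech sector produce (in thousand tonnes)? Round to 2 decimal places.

x_1 = 124.40

Technical coefficients a_ij = z_ij / X_j:
  a_11 = 108.5/310 = 0.35, a_21 = 31/310 = 0.10
  a_12 = 99/330 = 0.30, a_22 = 49.5/330 = 0.15
I − A =
  [   0.65    -0.30]
  [  -0.10     0.85]
det(I−A) = (0.65)(0.85) − (-0.30)(-0.10) = 0.5225
adj(I−A) = [[0.85, 0.30], [0.10, 0.65]]
(I − A)⁻¹ = adj(I−A) / det(I−A) ≈
  [   1.6268     0.5742]
  [   0.1914     1.2440]
x = (I − A)⁻¹ d = adj(I−A)·d / det(I−A), with det(I−A) = 0.5225:
  x_1 = (0.85·50 + 0.30·75) / 0.5225 = 65.00 / 0.5225 ≈ 124.40
  x_2 = (0.10·50 + 0.65·75) / 0.5225 = 53.75 / 0.5225 ≈ 102.87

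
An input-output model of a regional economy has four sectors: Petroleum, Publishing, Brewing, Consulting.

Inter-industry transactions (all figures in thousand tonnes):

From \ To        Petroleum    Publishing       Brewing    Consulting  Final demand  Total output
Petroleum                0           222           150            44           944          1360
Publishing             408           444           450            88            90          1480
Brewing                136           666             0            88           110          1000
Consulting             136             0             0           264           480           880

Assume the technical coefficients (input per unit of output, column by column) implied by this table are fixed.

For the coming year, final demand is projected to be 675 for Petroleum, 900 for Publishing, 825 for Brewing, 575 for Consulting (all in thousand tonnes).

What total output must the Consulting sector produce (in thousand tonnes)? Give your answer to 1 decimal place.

x_4 = 1077.1

Technical coefficients a_ij = z_ij / X_j:
  a_11 = 0/1360 = 0.00, a_21 = 408/1360 = 0.30, a_31 = 136/1360 = 0.10, a_41 = 136/1360 = 0.10
  a_12 = 222/1480 = 0.15, a_22 = 444/1480 = 0.30, a_32 = 666/1480 = 0.45, a_42 = 0/1480 = 0.00
  a_13 = 150/1000 = 0.15, a_23 = 450/1000 = 0.45, a_33 = 0/1000 = 0.00, a_43 = 0/1000 = 0.00
  a_14 = 44/880 = 0.05, a_24 = 88/880 = 0.10, a_34 = 88/880 = 0.10, a_44 = 264/880 = 0.30
I − A =
  [   1.00    -0.15    -0.15    -0.05]
  [  -0.30     0.70    -0.45    -0.10]
  [  -0.10    -0.45     1.00    -0.10]
  [  -0.10     0.00     0.00     0.70]
Compute the cofactors C_ij = (−1)^(i+j)·(3×3 minor ij) of I−A; the adjugate is their transpose:
adj(I−A) = Cᵀ =
  [ 0.348250   0.152250   0.120750   0.063875]
  [ 0.256000   0.683000   0.345750   0.165250]
  [ 0.155000   0.324750   0.453500   0.122250]
  [ 0.049750   0.021750   0.017250   0.415000]
det(I−A) = Σ_j (I−A)_1j·C_1j = (1.00)(0.348250) + (-0.15)(0.256000) + (-0.15)(0.155000) + (-0.05)(0.049750) = 0.2841125
(I − A)⁻¹ = adj(I−A) / det(I−A) ≈
  [   1.2257     0.5359     0.4250     0.2248]
  [   0.9011     2.4040     1.2169     0.5816]
  [   0.5456     1.1430     1.5962     0.4303]
  [   0.1751     0.0766     0.0607     1.4607]
x = (I − A)⁻¹ d = adj(I−A)·d / det(I−A), with det(I−A) = 0.2841125:
  x_1 = (0.348250·675 + 0.152250·900 + 0.120750·825 + 0.063875·575) / 0.2841125 = 508.440625 / 0.2841125 ≈ 1789.6
  x_2 = (0.256000·675 + 0.683000·900 + 0.345750·825 + 0.165250·575) / 0.2841125 = 1167.7625 / 0.2841125 ≈ 4110.2
  x_3 = (0.155000·675 + 0.324750·900 + 0.453500·825 + 0.122250·575) / 0.2841125 = 841.33125 / 0.2841125 ≈ 2961.3
  x_4 = (0.049750·675 + 0.021750·900 + 0.017250·825 + 0.415000·575) / 0.2841125 = 306.0125 / 0.2841125 ≈ 1077.1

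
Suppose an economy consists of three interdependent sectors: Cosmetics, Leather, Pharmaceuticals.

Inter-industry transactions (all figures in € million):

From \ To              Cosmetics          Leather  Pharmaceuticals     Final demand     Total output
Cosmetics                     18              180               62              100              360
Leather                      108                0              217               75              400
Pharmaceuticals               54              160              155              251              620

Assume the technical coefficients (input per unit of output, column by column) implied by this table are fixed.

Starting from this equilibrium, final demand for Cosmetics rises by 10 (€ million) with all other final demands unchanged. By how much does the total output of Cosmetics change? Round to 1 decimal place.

Technical coefficients a_ij = z_ij / X_j:
  a_CC = 18/360 = 0.05, a_LC = 108/360 = 0.30, a_PC = 54/360 = 0.15
  a_CL = 180/400 = 0.45, a_LL = 0/400 = 0.00, a_PL = 160/400 = 0.40
  a_CP = 62/620 = 0.10, a_LP = 217/620 = 0.35, a_PP = 155/620 = 0.25
I − A =
  [   0.95    -0.45    -0.10]
  [  -0.30     1.00    -0.35]
  [  -0.15    -0.40     0.75]
Cofactors of I−A, C_ij = (−1)^(i+j)·(minor ij) (rows/columns in the sector order above):
  C_11 = (1.00)(0.75) − (-0.35)(-0.40) = 0.6100
  C_12 = −[(-0.30)(0.75) − (-0.35)(-0.15)] = 0.2775
  C_13 = (-0.30)(-0.40) − (1.00)(-0.15) = 0.2700
  C_21 = −[(-0.45)(0.75) − (-0.10)(-0.40)] = 0.3775
  C_22 = (0.95)(0.75) − (-0.10)(-0.15) = 0.6975
  C_23 = −[(0.95)(-0.40) − (-0.45)(-0.15)] = 0.4475
  C_31 = (-0.45)(-0.35) − (-0.10)(1.00) = 0.2575
  C_32 = −[(0.95)(-0.35) − (-0.10)(-0.30)] = 0.3625
  C_33 = (0.95)(1.00) − (-0.45)(-0.30) = 0.8150
det(I−A) = Σ_j (I−A)_1j·C_1j = (0.95)(0.6100) + (-0.45)(0.2775) + (-0.10)(0.2700) = 0.427625
adj(I−A) = Cᵀ =
  [ 0.6100   0.3775   0.2575]
  [ 0.2775   0.6975   0.3625]
  [ 0.2700   0.4475   0.8150]
(I − A)⁻¹ = adj(I−A) / det(I−A) ≈
  [   1.4265     0.8828     0.6022]
  [   0.6489     1.6311     0.8477]
  [   0.6314     1.0465     1.9059]
Δx = (I − A)⁻¹ Δd with Δd having +10 in the Cosmetics component and 0 elsewhere.
So Δx_C = L_CC · (+10), where L_CC = adj(I−A)_CC / det(I−A) = 0.6100 / 0.427625.
Δx_C = 0.6100 × (+10) / 0.427625 = 6.10 / 0.427625 ≈ 14.3.

Δx_C = 14.3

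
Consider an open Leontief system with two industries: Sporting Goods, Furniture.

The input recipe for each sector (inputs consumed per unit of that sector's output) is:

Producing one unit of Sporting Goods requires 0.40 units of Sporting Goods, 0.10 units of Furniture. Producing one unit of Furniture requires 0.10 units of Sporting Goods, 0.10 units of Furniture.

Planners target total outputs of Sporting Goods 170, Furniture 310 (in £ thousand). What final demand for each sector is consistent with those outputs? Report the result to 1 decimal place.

d_S = 71.0, d_F = 262.0

I − A =
  [   0.60    -0.10]
  [  -0.10     0.90]
d = (I − A) x:
  d_S = (+0.60)·170 + (-0.10)·310 = 71.0
  d_F = (-0.10)·170 + (+0.90)·310 = 262.0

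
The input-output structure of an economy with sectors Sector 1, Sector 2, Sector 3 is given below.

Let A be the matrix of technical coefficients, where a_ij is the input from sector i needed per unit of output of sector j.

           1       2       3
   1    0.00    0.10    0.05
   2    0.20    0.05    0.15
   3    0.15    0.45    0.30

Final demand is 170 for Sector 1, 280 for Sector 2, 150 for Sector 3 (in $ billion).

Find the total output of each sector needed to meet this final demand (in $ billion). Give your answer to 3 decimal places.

x_1 = 240.246, x_2 = 431.029, x_3 = 542.857

I − A =
  [   1.00    -0.10    -0.05]
  [  -0.20     0.95    -0.15]
  [  -0.15    -0.45     0.70]
Cofactors of I−A, C_ij = (−1)^(i+j)·(minor ij) (rows/columns in the sector order above):
  C_11 = (0.95)(0.70) − (-0.15)(-0.45) = 0.5975
  C_12 = −[(-0.20)(0.70) − (-0.15)(-0.15)] = 0.1625
  C_13 = (-0.20)(-0.45) − (0.95)(-0.15) = 0.2325
  C_21 = −[(-0.10)(0.70) − (-0.05)(-0.45)] = 0.0925
  C_22 = (1.00)(0.70) − (-0.05)(-0.15) = 0.6925
  C_23 = −[(1.00)(-0.45) − (-0.10)(-0.15)] = 0.4650
  C_31 = (-0.10)(-0.15) − (-0.05)(0.95) = 0.0625
  C_32 = −[(1.00)(-0.15) − (-0.05)(-0.20)] = 0.1600
  C_33 = (1.00)(0.95) − (-0.10)(-0.20) = 0.9300
det(I−A) = Σ_j (I−A)_1j·C_1j = (1.00)(0.5975) + (-0.10)(0.1625) + (-0.05)(0.2325) = 0.569625
adj(I−A) = Cᵀ =
  [ 0.5975   0.0925   0.0625]
  [ 0.1625   0.6925   0.1600]
  [ 0.2325   0.4650   0.9300]
(I − A)⁻¹ = adj(I−A) / det(I−A) ≈
  [   1.0489     0.1624     0.1097]
  [   0.2853     1.2157     0.2809]
  [   0.4082     0.8163     1.6327]
x = (I − A)⁻¹ d = adj(I−A)·d / det(I−A), with det(I−A) = 0.569625:
  x_1 = (0.5975·170 + 0.0925·280 + 0.0625·150) / 0.569625 = 136.85 / 0.569625 ≈ 240.246
  x_2 = (0.1625·170 + 0.6925·280 + 0.1600·150) / 0.569625 = 245.525 / 0.569625 ≈ 431.029
  x_3 = (0.2325·170 + 0.4650·280 + 0.9300·150) / 0.569625 = 309.225 / 0.569625 ≈ 542.857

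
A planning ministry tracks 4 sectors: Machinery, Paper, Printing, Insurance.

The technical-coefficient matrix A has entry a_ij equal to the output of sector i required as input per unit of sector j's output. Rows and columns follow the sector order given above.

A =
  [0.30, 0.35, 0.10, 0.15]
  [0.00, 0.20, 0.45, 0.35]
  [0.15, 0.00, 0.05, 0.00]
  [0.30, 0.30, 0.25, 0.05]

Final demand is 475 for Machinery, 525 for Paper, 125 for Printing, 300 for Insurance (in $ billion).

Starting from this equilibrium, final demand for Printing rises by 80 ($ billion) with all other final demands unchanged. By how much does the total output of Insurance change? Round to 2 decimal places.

Δx_4 = 75.95

I − A =
  [   0.70    -0.35    -0.10    -0.15]
  [   0.00     0.80    -0.45    -0.35]
  [  -0.15     0.00     0.95     0.00]
  [  -0.30    -0.30    -0.25     0.95]
Compute the cofactors C_ij = (−1)^(i+j)·(3×3 minor ij) of I−A; the adjugate is their transpose:
adj(I−A) = Cᵀ =
  [ 0.622250   0.358625   0.296000   0.230375]
  [ 0.177000   0.569125   0.350750   0.237625]
  [ 0.098250   0.056625   0.385750   0.036375]
  [ 0.278250   0.307875   0.305750   0.496375]
det(I−A) = Σ_j (I−A)_1j·C_1j = (0.70)(0.622250) + (-0.35)(0.177000) + (-0.10)(0.098250) + (-0.15)(0.278250) = 0.3220625
(I − A)⁻¹ = adj(I−A) / det(I−A) ≈
  [   1.9321     1.1135     0.9191     0.7153]
  [   0.5496     1.7671     1.0891     0.7378]
  [   0.3051     0.1758     1.1977     0.1129]
  [   0.8640     0.9559     0.9493     1.5412]
Δx = (I − A)⁻¹ Δd with Δd having +80 in the Printing component and 0 elsewhere.
So Δx_4 = L_43 · (+80), where L_43 = adj(I−A)_43 / det(I−A) = 0.305750 / 0.3220625.
Δx_4 = 0.305750 × (+80) / 0.3220625 = 24.46 / 0.3220625 ≈ 75.95.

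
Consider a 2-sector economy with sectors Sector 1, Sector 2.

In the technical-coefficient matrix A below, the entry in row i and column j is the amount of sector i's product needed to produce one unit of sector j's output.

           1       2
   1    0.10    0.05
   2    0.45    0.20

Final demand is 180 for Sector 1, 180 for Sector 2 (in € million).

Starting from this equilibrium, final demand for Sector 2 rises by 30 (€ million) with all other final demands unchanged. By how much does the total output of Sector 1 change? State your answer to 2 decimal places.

I − A =
  [   0.90    -0.05]
  [  -0.45     0.80]
det(I−A) = (0.90)(0.80) − (-0.05)(-0.45) = 0.6975
adj(I−A) = [[0.80, 0.05], [0.45, 0.90]]
(I − A)⁻¹ = adj(I−A) / det(I−A) ≈
  [   1.1470     0.0717]
  [   0.6452     1.2903]
Δx = (I − A)⁻¹ Δd with Δd having +30 in the Sector 2 component and 0 elsewhere.
So Δx_1 = L_12 · (+30), where L_12 = adj(I−A)_12 / det(I−A) = 0.05 / 0.6975.
Δx_1 = 0.05 × (+30) / 0.6975 = 1.50 / 0.6975 ≈ 2.15.

Δx_1 = 2.15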